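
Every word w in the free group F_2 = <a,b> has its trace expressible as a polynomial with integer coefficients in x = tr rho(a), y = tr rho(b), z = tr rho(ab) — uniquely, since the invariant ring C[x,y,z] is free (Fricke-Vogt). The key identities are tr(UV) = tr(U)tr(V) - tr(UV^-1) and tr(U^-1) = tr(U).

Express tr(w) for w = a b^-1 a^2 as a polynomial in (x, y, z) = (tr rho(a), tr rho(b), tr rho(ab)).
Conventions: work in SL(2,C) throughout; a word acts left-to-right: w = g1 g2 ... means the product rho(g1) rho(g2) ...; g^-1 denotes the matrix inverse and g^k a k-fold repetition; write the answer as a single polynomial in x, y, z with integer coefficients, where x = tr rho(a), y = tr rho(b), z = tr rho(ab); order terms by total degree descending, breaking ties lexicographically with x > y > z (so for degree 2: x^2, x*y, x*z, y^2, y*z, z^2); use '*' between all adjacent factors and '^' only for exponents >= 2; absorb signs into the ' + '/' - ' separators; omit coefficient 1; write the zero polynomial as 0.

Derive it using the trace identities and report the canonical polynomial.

x^3*y - x^2*z - 2*x*y + z

tr(a^2) = tr(a)*tr(a) - tr(1) = x^2 - 2
tr(a^3) = tr(a)*tr(a^2) - tr(a) = x^3 - 3*x
tr(a b a) = tr(a)*tr(b a) - tr(b) = x*z - y
tr(a^3 b) = tr(a)*tr(a b a) - tr(a b) = x^2*z - x*y - z
tr(a b^-1 a^2) = tr(a^3)*tr(b) - tr(a^3 b) = x^3*y - x^2*z - 2*x*y + z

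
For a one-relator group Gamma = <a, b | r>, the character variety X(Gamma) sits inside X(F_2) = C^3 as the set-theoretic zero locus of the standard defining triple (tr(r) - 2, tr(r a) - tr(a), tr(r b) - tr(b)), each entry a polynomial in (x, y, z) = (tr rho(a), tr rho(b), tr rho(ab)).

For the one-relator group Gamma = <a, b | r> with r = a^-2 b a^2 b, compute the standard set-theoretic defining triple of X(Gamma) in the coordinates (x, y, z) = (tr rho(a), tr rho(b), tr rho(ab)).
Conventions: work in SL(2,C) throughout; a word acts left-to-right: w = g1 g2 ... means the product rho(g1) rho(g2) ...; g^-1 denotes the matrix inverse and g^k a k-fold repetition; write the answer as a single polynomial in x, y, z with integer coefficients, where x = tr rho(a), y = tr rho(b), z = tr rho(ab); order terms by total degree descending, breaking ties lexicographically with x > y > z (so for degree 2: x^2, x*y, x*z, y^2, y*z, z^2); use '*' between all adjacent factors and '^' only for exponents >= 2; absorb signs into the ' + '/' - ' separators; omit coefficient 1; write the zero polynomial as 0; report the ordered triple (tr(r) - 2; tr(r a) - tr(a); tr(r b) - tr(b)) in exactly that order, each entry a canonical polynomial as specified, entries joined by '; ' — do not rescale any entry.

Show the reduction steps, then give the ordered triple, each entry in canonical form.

x^3*y*z - x^4 - x^2*y^2 - x^2*z^2 + 4*x^2 + y^2 - 4; x^2*y*z - x^3 - x*y^2 - x*z^2 + y*z + 2*x; x^3*y^2*z - x^4*y - x^2*y^3 - x^2*y*z^2 + 4*x^2*y + y^3 - 4*y

tr(b^2 a) = tr(b)*tr(a b) - tr(a) = y*z - x
apply: tr(b^2) = tr(b)*tr(b) - tr(1) = y^2 - 2
use: tr(b a^2 b) = tr(a)*tr(b^2 a) - tr(b^2) = x*y*z - x^2 - y^2 + 2
use: tr(b a b a) = tr(a b)*tr(a b) - tr(1)   [split at repeated a] = z^2 - 2
tr(b a^2 b a) = tr(a)*tr(b a b a) - tr(b a b) = x*z^2 - y*z - x
apply: tr(a^-1 b a^2 b) = tr(b a^2 b)*tr(a) - tr(b a^2 b a) = x^2*y*z - x^3 - x*y^2 - x*z^2 + y*z + 3*x
use: tr(a^-2 b a^2 b) = tr(a^-1 b a^2 b)*tr(a) - tr(a^-1 b a^2 b a) = x^3*y*z - x^4 - x^2*y^2 - x^2*z^2 + 4*x^2 + y^2 - 2
apply: tr(b a^2) = tr(a)*tr(b a) - tr(b)  (reduce the a square) = x*z - y
use: tr(b a^2 b^2) = tr(b)*tr(b a^2 b) - tr(b a^2)  (reduce the b square) = x*y^2*z - x^2*y - y^3 - x*z + 3*y
apply: tr(a b a^2) = tr(a)*tr(b a^2) - tr(b a)  (reduce the a square) = x^2*z - x*y - z
apply: tr(b a^2 b^2 a) = tr(b)*tr(a b a^2 b) - tr(a b a^2)  (reduce the b square) = x*y*z^2 - x^2*z - y^2*z + z
tr(b a^2 b^2 a^-1) = tr(b a^2 b^2)*tr(a) - tr(b a^2 b^2 a)  (eliminate a^-1) = x^2*y^2*z - x^3*y - x*y^3 - x*y*z^2 + y^2*z + 3*x*y - z
apply: tr(a^-2 b a^2 b^2) = tr(b a^2 b^2 a^-1)*tr(a) - tr(b a^2 b^2)  (eliminate a^-1) = x^3*y^2*z - x^4*y - x^2*y^3 - x^2*y*z^2 + 4*x^2*y + y^3 - 3*y
assemble the triple (tr(r) - 2; tr(r a) - x; tr(r b) - y)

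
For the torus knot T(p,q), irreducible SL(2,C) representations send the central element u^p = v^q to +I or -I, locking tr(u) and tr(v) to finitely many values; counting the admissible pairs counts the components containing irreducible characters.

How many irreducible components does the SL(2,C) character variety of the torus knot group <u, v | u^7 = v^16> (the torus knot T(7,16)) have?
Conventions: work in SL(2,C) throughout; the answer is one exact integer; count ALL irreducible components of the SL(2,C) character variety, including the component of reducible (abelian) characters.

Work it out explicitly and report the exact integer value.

In the torus knot group T(7,16), u^7 = v^16 is central, so an irreducible representation sends it to +I or -I (Schur).
This locks tr(u) to 2*cos(pi*alpha/7), alpha in 1..6, and tr(v) to 2*cos(pi*beta/16), beta in 1..15, on each component of irreducible characters.
u^7 = (-1)^alpha I and v^16 = (-1)^beta I must agree, so alpha and beta have equal parity.
count pairs: odd alpha (3 choices) x odd beta (8), plus even alpha (3) x even beta (7): 3*8 + 3*7 = 45.
components with irreducible characters: 45; plus the single component of reducible (abelian) characters: total 46.

46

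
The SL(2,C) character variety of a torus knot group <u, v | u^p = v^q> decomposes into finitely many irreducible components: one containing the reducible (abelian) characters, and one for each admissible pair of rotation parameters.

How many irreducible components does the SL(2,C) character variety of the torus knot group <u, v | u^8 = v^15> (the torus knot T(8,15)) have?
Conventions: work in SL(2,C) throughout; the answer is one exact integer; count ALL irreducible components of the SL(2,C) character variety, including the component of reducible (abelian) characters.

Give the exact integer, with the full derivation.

Gamma = < u, v | u^8 = v^15 > (torus knot T(8,15)); the central element u^8 = v^15 acts as +I or -I in any irreducible SL(2,C) representation.
On an irreducible component, tr(u) is locked at 2*cos(pi*alpha/8) for some alpha in 1..7, and tr(v) at 2*cos(pi*beta/15) for some beta in 1..14.
The two central values (-1)^alpha I and (-1)^beta I must be the same matrix, so alpha and beta share a parity.
Counting: 4 odd alphas x 7 odd betas + 3 even alphas x 7 even betas = 28 + 21 = 49.
Total: 49 irreducible-character components + 1 reducible (abelian) component = 50.

50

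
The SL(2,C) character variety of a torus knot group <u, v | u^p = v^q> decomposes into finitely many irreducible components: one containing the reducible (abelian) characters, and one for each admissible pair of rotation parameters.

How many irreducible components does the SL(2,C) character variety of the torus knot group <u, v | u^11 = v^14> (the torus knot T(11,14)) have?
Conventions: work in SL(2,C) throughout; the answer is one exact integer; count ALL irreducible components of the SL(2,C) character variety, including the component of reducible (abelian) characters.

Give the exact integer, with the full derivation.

Gamma = < u, v | u^11 = v^14 > (torus knot T(11,14)); the central element u^11 = v^14 acts as +I or -I in any irreducible SL(2,C) representation.
On an irreducible component, tr(u) is locked at 2*cos(pi*alpha/11) for some alpha in 1..10, and tr(v) at 2*cos(pi*beta/14) for some beta in 1..13.
Consistency of u^11 = (-1)^alpha I with v^14 = (-1)^beta I forces alpha = beta (mod 2).
count pairs: odd alpha (5 choices) x odd beta (7), plus even alpha (5) x even beta (6): 5*7 + 5*6 = 65.
components with irreducible characters: 65; plus the single component of reducible (abelian) characters: total 66.

66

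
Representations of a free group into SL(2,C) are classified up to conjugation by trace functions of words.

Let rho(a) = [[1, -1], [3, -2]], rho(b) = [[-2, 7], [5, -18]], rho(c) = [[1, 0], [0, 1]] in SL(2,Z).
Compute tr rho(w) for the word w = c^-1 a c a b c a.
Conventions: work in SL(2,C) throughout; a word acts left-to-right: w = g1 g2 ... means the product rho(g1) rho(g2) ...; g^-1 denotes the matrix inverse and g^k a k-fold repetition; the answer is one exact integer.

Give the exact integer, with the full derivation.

-20

rho(c^-1) = [[1, 0], [0, 1]]
... * rho(a) = [[1, -1], [3, -2]]  ->  [[1, -1], [3, -2]]
... * rho(c) = [[1, 0], [0, 1]]  ->  [[1, -1], [3, -2]]
... * rho(a) = [[1, -1], [3, -2]]  ->  [[-2, 1], [-3, 1]]
... * rho(b) = [[-2, 7], [5, -18]]  ->  [[9, -32], [11, -39]]
... * rho(c) = [[1, 0], [0, 1]]  ->  [[9, -32], [11, -39]]
... * rho(a) = [[1, -1], [3, -2]]  ->  [[-87, 55], [-106, 67]]
tr = -87 + 67 = -20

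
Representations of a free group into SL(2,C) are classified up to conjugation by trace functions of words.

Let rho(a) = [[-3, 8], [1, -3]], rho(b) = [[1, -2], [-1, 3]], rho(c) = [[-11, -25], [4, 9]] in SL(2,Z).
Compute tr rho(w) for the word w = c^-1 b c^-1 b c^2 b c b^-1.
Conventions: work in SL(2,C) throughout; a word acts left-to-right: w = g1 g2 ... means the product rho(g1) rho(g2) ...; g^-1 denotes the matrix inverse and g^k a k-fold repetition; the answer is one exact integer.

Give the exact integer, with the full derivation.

3929164

rho(c^-1) = [[9, 25], [-4, -11]]
... * rho(b) = [[1, -2], [-1, 3]]  ->  [[-16, 57], [7, -25]]
... * rho(c^-1) = [[9, 25], [-4, -11]]  ->  [[-372, -1027], [163, 450]]
... * rho(b) = [[1, -2], [-1, 3]]  ->  [[655, -2337], [-287, 1024]]
... * rho(c) = [[-11, -25], [4, 9]]  ->  [[-16553, -37408], [7253, 16391]]
... * rho(c) = [[-11, -25], [4, 9]]  ->  [[32451, 77153], [-14219, -33806]]
... * rho(b) = [[1, -2], [-1, 3]]  ->  [[-44702, 166557], [19587, -72980]]
... * rho(c) = [[-11, -25], [4, 9]]  ->  [[1157950, 2616563], [-507377, -1146495]]
... * rho(b^-1) = [[3, 2], [1, 1]]  ->  [[6090413, 4932463], [-2668626, -2161249]]
tr = 6090413 + -2161249 = 3929164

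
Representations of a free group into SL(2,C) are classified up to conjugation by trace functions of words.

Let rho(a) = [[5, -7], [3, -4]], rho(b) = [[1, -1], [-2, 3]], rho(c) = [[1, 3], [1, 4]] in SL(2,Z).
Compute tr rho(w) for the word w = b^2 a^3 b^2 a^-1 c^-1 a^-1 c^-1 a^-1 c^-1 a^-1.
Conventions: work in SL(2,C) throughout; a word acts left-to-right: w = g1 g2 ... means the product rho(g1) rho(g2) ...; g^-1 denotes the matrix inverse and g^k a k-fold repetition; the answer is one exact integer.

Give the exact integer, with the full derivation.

rho(b) = [[1, -1], [-2, 3]]
... * rho(b) = [[1, -1], [-2, 3]]  ->  [[3, -4], [-8, 11]]
... * rho(a) = [[5, -7], [3, -4]]  ->  [[3, -5], [-7, 12]]
... * rho(a) = [[5, -7], [3, -4]]  ->  [[0, -1], [1, 1]]
... * rho(a) = [[5, -7], [3, -4]]  ->  [[-3, 4], [8, -11]]
... * rho(b) = [[1, -1], [-2, 3]]  ->  [[-11, 15], [30, -41]]
... * rho(b) = [[1, -1], [-2, 3]]  ->  [[-41, 56], [112, -153]]
... * rho(a^-1) = [[-4, 7], [-3, 5]]  ->  [[-4, -7], [11, 19]]
... * rho(c^-1) = [[4, -3], [-1, 1]]  ->  [[-9, 5], [25, -14]]
... * rho(a^-1) = [[-4, 7], [-3, 5]]  ->  [[21, -38], [-58, 105]]
... * rho(c^-1) = [[4, -3], [-1, 1]]  ->  [[122, -101], [-337, 279]]
... * rho(a^-1) = [[-4, 7], [-3, 5]]  ->  [[-185, 349], [511, -964]]
... * rho(c^-1) = [[4, -3], [-1, 1]]  ->  [[-1089, 904], [3008, -2497]]
... * rho(a^-1) = [[-4, 7], [-3, 5]]  ->  [[1644, -3103], [-4541, 8571]]
tr = 1644 + 8571 = 10215

10215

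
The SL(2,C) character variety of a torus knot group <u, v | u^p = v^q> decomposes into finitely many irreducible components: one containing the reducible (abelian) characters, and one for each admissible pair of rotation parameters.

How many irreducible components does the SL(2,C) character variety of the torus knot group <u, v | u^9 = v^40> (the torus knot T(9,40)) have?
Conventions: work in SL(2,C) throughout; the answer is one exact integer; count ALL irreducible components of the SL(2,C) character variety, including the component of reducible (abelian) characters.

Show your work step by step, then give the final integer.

157

Gamma = < u, v | u^9 = v^40 > (torus knot T(9,40)); the central element u^9 = v^40 acts as +I or -I in any irreducible SL(2,C) representation.
So on each irreducible component the traces are pinned: tr(u) = 2*cos(pi*alpha/9) with 1 <= alpha <= 8, tr(v) = 2*cos(pi*beta/40) with 1 <= beta <= 39.
u^9 = (-1)^alpha I and v^40 = (-1)^beta I must agree, so alpha and beta have equal parity.
Counting: 4 odd alphas x 20 odd betas + 4 even alphas x 19 even betas = 80 + 76 = 156.
components with irreducible characters: 156; plus the single component of reducible (abelian) characters: total 157.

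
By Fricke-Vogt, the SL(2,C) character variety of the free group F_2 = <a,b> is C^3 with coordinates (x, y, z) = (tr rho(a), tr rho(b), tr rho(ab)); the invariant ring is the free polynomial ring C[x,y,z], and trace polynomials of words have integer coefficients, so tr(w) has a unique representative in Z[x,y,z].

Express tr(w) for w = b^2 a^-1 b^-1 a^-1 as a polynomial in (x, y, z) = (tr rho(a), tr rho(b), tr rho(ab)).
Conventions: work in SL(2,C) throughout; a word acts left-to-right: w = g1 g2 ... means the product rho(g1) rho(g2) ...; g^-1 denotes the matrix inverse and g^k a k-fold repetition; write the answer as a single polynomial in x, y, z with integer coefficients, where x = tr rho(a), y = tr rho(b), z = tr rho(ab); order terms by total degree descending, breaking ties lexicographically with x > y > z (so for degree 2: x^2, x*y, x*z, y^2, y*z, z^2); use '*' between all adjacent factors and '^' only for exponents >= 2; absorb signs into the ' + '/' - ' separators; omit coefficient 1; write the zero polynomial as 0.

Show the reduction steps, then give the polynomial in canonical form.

tr(a^-1 b) = tr(b) tr(a) - tr(b a)   [inverse elimination on a] = x*y - z
tr(b^2) = tr(b) tr(b) - tr(1)   [square of b] = y^2 - 2
tr(a b^2) = tr(b) tr(a b) - tr(a)   [square of b] = y*z - x
tr(b^2 a b) = tr(b) tr(a b^2) - tr(a b)   [square of b] = y^2*z - x*y - z
tr(a b a b) = tr(a b) tr(a b) - tr(1)   [split at a repeated a] = z^2 - 2
tr(a b a) = tr(a) tr(b a) - tr(b)   [square of a] = x*z - y
tr(b^2 a b a) = tr(b) tr(a b a b) - tr(a b a)   [square of b] = y*z^2 - x*z - y
tr(a^-1 b^2 a b) = tr(b^2 a b) tr(a) - tr(b^2 a b a)   [inverse elimination on a] = x*y^2*z - x^2*y - y*z^2 + y
tr(b^-1 a^-1 b^2 a) = tr(a^-1 b^2 a) tr(b) - tr(a^-1 b^2 a b)   [inverse elimination on b] = -x*y^2*z + x^2*y + y^3 + y*z^2 - 3*y
tr(b^2 a^-1 b^-1 a^-1) = tr(b^-1 a^-1 b^2) tr(a) - tr(b^-1 a^-1 b^2 a)   [inverse elimination on a] = x*y^2*z - y^3 - y*z^2 - x*z + 3*y

x*y^2*z - y^3 - y*z^2 - x*z + 3*y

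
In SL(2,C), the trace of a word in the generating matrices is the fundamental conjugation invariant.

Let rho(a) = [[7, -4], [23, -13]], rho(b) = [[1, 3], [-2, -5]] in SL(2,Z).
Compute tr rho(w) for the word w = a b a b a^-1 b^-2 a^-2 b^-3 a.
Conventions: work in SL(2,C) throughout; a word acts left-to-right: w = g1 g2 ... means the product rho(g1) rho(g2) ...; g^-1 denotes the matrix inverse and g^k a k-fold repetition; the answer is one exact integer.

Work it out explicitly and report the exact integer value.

-882678423990

rho(a) = [[7, -4], [23, -13]]
... * rho(b) = [[1, 3], [-2, -5]]  ->  [[15, 41], [49, 134]]
... * rho(a) = [[7, -4], [23, -13]]  ->  [[1048, -593], [3425, -1938]]
... * rho(b) = [[1, 3], [-2, -5]]  ->  [[2234, 6109], [7301, 19965]]
... * rho(a^-1) = [[-13, 4], [-23, 7]]  ->  [[-169549, 51699], [-554108, 168959]]
... * rho(b^-1) = [[-5, -3], [2, 1]]  ->  [[951143, 560346], [3108458, 1831283]]
... * rho(b^-1) = [[-5, -3], [2, 1]]  ->  [[-3635023, -2293083], [-11879724, -7494091]]
... * rho(a^-1) = [[-13, 4], [-23, 7]]  ->  [[99996208, -30591673], [326800505, -99977533]]
... * rho(a^-1) = [[-13, 4], [-23, 7]]  ->  [[-596342225, 185843121], [-1948923306, 607359289]]
... * rho(b^-1) = [[-5, -3], [2, 1]]  ->  [[3353397367, 1974869796], [10959335108, 6454129207]]
... * rho(b^-1) = [[-5, -3], [2, 1]]  ->  [[-12817247243, -8085322305], [-41888417126, -26423876117]]
... * rho(b^-1) = [[-5, -3], [2, 1]]  ->  [[47915591605, 30366419424], [156594333396, 99241375261]]
... * rho(a) = [[7, -4], [23, -13]]  ->  [[1033836787987, -586425818932], [3378711964775, -1916515211977]]
tr = 1033836787987 + -1916515211977 = -882678423990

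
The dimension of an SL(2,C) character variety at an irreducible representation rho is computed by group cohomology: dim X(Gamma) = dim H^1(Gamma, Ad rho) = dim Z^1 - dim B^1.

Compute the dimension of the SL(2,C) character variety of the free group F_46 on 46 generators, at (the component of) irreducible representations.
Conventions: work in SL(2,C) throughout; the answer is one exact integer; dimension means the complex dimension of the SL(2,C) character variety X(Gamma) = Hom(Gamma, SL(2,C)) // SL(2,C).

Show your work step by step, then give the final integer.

Gamma = F_46 has 46 generators and no relators.
A cocycle picks one sl_2 vector per generator freely, giving dim Z^1 = 3*46 = 138.
At an irreducible rho the centralizer of the image in sl_2 is 0, so the coboundary map sl_2 -> Z^1 is injective: dim B^1 = 3.
Therefore dim X = 138 - 3 = 135.

135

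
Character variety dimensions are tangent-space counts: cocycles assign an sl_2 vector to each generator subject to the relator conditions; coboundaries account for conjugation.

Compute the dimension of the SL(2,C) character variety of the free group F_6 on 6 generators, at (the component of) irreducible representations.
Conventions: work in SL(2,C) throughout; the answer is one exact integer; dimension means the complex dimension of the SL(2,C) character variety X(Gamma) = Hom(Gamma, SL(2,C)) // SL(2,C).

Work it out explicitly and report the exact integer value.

15

Gamma = F_6 has 6 generators and no relators.
So Z^1 = (sl_2)^6 in full: dim Z^1 = 18.
At an irreducible rho the centralizer of the image in sl_2 is 0, so the coboundary map sl_2 -> Z^1 is injective: dim B^1 = 3.
dim X = dim H^1 = dim Z^1 - dim B^1 = 18 - 3 = 15.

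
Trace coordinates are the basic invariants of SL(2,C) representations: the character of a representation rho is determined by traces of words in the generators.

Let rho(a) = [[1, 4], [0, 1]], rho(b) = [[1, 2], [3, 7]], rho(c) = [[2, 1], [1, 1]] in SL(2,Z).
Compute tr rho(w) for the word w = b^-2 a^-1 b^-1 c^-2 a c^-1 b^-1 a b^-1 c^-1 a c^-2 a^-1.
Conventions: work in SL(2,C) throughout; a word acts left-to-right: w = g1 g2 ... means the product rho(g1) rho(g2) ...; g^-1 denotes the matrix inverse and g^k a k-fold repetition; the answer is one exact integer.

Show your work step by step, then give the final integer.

rho(b^-1) = [[7, -2], [-3, 1]]
... * rho(b^-1) = [[7, -2], [-3, 1]]  ->  [[55, -16], [-24, 7]]
... * rho(a^-1) = [[1, -4], [0, 1]]  ->  [[55, -236], [-24, 103]]
... * rho(b^-1) = [[7, -2], [-3, 1]]  ->  [[1093, -346], [-477, 151]]
... * rho(c^-1) = [[1, -1], [-1, 2]]  ->  [[1439, -1785], [-628, 779]]
... * rho(c^-1) = [[1, -1], [-1, 2]]  ->  [[3224, -5009], [-1407, 2186]]
... * rho(a) = [[1, 4], [0, 1]]  ->  [[3224, 7887], [-1407, -3442]]
... * rho(c^-1) = [[1, -1], [-1, 2]]  ->  [[-4663, 12550], [2035, -5477]]
... * rho(b^-1) = [[7, -2], [-3, 1]]  ->  [[-70291, 21876], [30676, -9547]]
... * rho(a) = [[1, 4], [0, 1]]  ->  [[-70291, -259288], [30676, 113157]]
... * rho(b^-1) = [[7, -2], [-3, 1]]  ->  [[285827, -118706], [-124739, 51805]]
... * rho(c^-1) = [[1, -1], [-1, 2]]  ->  [[404533, -523239], [-176544, 228349]]
... * rho(a) = [[1, 4], [0, 1]]  ->  [[404533, 1094893], [-176544, -477827]]
... * rho(c^-1) = [[1, -1], [-1, 2]]  ->  [[-690360, 1785253], [301283, -779110]]
... * rho(c^-1) = [[1, -1], [-1, 2]]  ->  [[-2475613, 4260866], [1080393, -1859503]]
... * rho(a^-1) = [[1, -4], [0, 1]]  ->  [[-2475613, 14163318], [1080393, -6181075]]
tr = -2475613 + -6181075 = -8656688

-8656688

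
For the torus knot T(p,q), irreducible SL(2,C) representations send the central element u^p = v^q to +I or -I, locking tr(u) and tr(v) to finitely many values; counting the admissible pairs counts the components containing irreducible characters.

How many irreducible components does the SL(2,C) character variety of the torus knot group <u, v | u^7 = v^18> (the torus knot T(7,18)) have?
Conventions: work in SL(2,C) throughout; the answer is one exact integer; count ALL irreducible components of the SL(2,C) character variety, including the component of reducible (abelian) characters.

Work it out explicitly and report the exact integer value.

Gamma = < u, v | u^7 = v^18 > (torus knot T(7,18)); the central element u^7 = v^18 acts as +I or -I in any irreducible SL(2,C) representation.
On an irreducible component, tr(u) is locked at 2*cos(pi*alpha/7) for some alpha in 1..6, and tr(v) at 2*cos(pi*beta/18) for some beta in 1..17.
Consistency of u^7 = (-1)^alpha I with v^18 = (-1)^beta I forces alpha = beta (mod 2).
Enumerate parity-matched pairs: 3*9 odd-odd plus 3*8 even-even gives 51.
Total: 51 irreducible-character components + 1 reducible (abelian) component = 52.

52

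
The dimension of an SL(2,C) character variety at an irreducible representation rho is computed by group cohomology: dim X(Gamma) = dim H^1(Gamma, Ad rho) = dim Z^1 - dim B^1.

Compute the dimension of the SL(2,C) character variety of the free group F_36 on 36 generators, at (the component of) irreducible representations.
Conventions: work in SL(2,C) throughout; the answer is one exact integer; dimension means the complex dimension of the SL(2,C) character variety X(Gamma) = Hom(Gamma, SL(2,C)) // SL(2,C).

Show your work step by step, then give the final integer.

105

Gamma = F_36 has 36 generators and no relators.
So Z^1 = (sl_2)^36 in full: dim Z^1 = 108.
At an irreducible rho the centralizer of the image in sl_2 is 0, so the coboundary map sl_2 -> Z^1 is injective: dim B^1 = 3.
dim H^1 = 108 - 3 = 105, which is dim X.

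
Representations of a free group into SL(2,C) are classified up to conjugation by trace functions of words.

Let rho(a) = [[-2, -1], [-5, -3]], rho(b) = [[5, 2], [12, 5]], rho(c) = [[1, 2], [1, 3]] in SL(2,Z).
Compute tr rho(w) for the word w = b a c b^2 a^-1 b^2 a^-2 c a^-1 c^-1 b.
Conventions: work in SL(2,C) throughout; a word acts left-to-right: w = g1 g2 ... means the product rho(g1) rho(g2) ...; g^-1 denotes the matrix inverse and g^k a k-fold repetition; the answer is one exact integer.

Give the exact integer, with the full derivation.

rho(b) = [[5, 2], [12, 5]]
... * rho(a) = [[-2, -1], [-5, -3]]  ->  [[-20, -11], [-49, -27]]
... * rho(c) = [[1, 2], [1, 3]]  ->  [[-31, -73], [-76, -179]]
... * rho(b) = [[5, 2], [12, 5]]  ->  [[-1031, -427], [-2528, -1047]]
... * rho(b) = [[5, 2], [12, 5]]  ->  [[-10279, -4197], [-25204, -10291]]
... * rho(a^-1) = [[-3, 1], [5, -2]]  ->  [[9852, -1885], [24157, -4622]]
... * rho(b) = [[5, 2], [12, 5]]  ->  [[26640, 10279], [65321, 25204]]
... * rho(b) = [[5, 2], [12, 5]]  ->  [[256548, 104675], [629053, 256662]]
... * rho(a^-1) = [[-3, 1], [5, -2]]  ->  [[-246269, 47198], [-603849, 115729]]
... * rho(a^-1) = [[-3, 1], [5, -2]]  ->  [[974797, -340665], [2390192, -835307]]
... * rho(c) = [[1, 2], [1, 3]]  ->  [[634132, 927599], [1554885, 2274463]]
... * rho(a^-1) = [[-3, 1], [5, -2]]  ->  [[2735599, -1221066], [6707660, -2994041]]
... * rho(c^-1) = [[3, -2], [-1, 1]]  ->  [[9427863, -6692264], [23117021, -16409361]]
... * rho(b) = [[5, 2], [12, 5]]  ->  [[-33167853, -14605594], [-81327227, -35812763]]
tr = -33167853 + -35812763 = -68980616

-68980616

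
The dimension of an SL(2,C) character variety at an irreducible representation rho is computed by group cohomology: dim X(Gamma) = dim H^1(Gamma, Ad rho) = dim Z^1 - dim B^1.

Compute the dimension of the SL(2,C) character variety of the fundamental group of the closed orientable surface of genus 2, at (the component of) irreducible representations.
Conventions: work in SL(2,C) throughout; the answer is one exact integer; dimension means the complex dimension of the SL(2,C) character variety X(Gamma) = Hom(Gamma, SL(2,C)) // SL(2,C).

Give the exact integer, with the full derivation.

6

The genus-2 surface group: 2g = 4 generators, one relator prod [a_i, b_i].
A cocycle assigns one sl_2 vector per generator subject to the relator condition d_2(z) = 0: dim of the unconstrained space is 3*2g = 12.
At an irreducible rho, H^2 = coker(d_2) vanishes (Poincare duality: H^2 is dual to H^0 = invariants = 0), so d_2 is surjective onto sl_2 and dim Z^1 = 12 - 3 = 9.
Coboundaries contribute dim B^1 = 3 (injective at irreducible rho).
Hence dim X = 9 - 3 = 6.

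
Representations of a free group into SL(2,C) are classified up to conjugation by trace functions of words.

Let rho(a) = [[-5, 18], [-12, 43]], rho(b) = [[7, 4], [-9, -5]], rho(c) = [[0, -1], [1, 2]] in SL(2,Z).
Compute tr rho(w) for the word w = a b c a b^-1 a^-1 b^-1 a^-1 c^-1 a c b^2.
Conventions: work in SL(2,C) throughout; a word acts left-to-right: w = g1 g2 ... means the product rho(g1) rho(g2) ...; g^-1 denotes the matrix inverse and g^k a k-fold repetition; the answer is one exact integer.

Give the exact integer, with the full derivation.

-4424923725753

rho(a) = [[-5, 18], [-12, 43]]
... * rho(b) = [[7, 4], [-9, -5]]  ->  [[-197, -110], [-471, -263]]
... * rho(c) = [[0, -1], [1, 2]]  ->  [[-110, -23], [-263, -55]]
... * rho(a) = [[-5, 18], [-12, 43]]  ->  [[826, -2969], [1975, -7099]]
... * rho(b^-1) = [[-5, -4], [9, 7]]  ->  [[-30851, -24087], [-73766, -57593]]
... * rho(a^-1) = [[43, -18], [12, -5]]  ->  [[-1615637, 675753], [-3863054, 1615753]]
... * rho(b^-1) = [[-5, -4], [9, 7]]  ->  [[14159962, 11192819], [33857047, 26762487]]
... * rho(a^-1) = [[43, -18], [12, -5]]  ->  [[743192194, -310843411], [1777002865, -743239281]]
... * rho(c^-1) = [[2, 1], [-1, 0]]  ->  [[1797227799, 743192194], [4297245011, 1777002865]]
... * rho(a) = [[-5, 18], [-12, 43]]  ->  [[-17904445323, 64307364724], [-42810259435, 153761533393]]
... * rho(c) = [[0, -1], [1, 2]]  ->  [[64307364724, 146519174771], [153761533393, 350333326221]]
... * rho(b) = [[7, 4], [-9, -5]]  ->  [[-868521019871, -475366414959], [-2076669202238, -1136620497533]]
... * rho(b) = [[7, 4], [-9, -5]]  ->  [[-1801349404466, -1097252004689], [-4307099937869, -2623574321287]]
tr = -1801349404466 + -2623574321287 = -4424923725753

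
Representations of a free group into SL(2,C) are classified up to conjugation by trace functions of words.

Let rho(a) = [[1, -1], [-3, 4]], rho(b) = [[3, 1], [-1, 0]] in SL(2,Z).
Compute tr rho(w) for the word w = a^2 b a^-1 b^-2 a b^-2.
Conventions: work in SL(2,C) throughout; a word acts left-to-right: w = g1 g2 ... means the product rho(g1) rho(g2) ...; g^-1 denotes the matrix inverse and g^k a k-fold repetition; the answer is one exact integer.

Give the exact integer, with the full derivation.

9395

rho(a) = [[1, -1], [-3, 4]]
... * rho(a) = [[1, -1], [-3, 4]]  ->  [[4, -5], [-15, 19]]
... * rho(b) = [[3, 1], [-1, 0]]  ->  [[17, 4], [-64, -15]]
... * rho(a^-1) = [[4, 1], [3, 1]]  ->  [[80, 21], [-301, -79]]
... * rho(b^-1) = [[0, -1], [1, 3]]  ->  [[21, -17], [-79, 64]]
... * rho(b^-1) = [[0, -1], [1, 3]]  ->  [[-17, -72], [64, 271]]
... * rho(a) = [[1, -1], [-3, 4]]  ->  [[199, -271], [-749, 1020]]
... * rho(b^-1) = [[0, -1], [1, 3]]  ->  [[-271, -1012], [1020, 3809]]
... * rho(b^-1) = [[0, -1], [1, 3]]  ->  [[-1012, -2765], [3809, 10407]]
tr = -1012 + 10407 = 9395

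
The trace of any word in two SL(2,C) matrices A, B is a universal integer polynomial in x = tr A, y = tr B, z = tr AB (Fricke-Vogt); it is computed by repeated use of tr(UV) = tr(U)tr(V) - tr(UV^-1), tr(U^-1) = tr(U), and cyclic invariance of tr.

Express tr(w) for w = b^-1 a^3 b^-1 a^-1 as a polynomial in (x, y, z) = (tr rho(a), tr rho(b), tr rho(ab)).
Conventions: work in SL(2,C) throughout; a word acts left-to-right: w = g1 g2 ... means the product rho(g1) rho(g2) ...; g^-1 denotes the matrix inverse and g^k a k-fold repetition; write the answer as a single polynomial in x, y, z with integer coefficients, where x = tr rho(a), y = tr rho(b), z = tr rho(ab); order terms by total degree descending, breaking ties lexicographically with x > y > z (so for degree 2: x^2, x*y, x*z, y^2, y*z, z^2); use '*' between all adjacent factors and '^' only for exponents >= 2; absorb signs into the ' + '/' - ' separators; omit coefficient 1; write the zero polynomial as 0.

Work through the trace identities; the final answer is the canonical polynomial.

x^3*y*z - x^4 - x^2*z^2 - 2*x*y*z + 4*x^2 + z^2 - 2

tr(a^2) = tr(a) tr(a) - tr(1) = x^2 - 2
tr(a^3) = tr(a) tr(a^2) - tr(a) = x^3 - 3*x
apply: tr(a b a) = tr(a) tr(b a) - tr(b) = x*z - y
tr(a^3 b) = tr(a) tr(a b a) - tr(a b) = x^2*z - x*y - z
use: tr(a^3 b^-1) = tr(a^3) tr(b) - tr(a^3 b) = x^3*y - x^2*z - 2*x*y + z
apply: tr(b^-1 a^3 b^-1) = tr(a^3 b^-1) tr(b) - tr(a^3) = x^3*y^2 - x^2*y*z - x^3 - 2*x*y^2 + y*z + 3*x
use: tr(a^4) = tr(a) tr(a^3) - tr(a^2) = x^4 - 4*x^2 + 2
apply: tr(a^4 b) = tr(a) tr(a b a^2) - tr(a b a) = x^3*z - x^2*y - 2*x*z + y
tr(a b^-1 a^3) = tr(a^4) tr(b) - tr(a^4 b) = x^4*y - x^3*z - 3*x^2*y + 2*x*z + y
apply: tr(b a b a) = tr(a b) tr(a b) - tr(1) = z^2 - 2
apply: tr(b a b) = tr(b) tr(a b) - tr(a) = y*z - x
use: tr(b a b a^2) = tr(a) tr(b a b a) - tr(b a b) = x*z^2 - y*z - x
apply: tr(a^3 b a b) = tr(a) tr(b a b a^2) - tr(b a b a) = x^2*z^2 - x*y*z - x^2 - z^2 + 2
tr(a b^-1 a^3 b) = tr(a^3 b a) tr(b) - tr(a^3 b a b) = x^3*y*z - x^2*y^2 - x^2*z^2 - x*y*z + x^2 + y^2 + z^2 - 2
tr(b^-1 a^3 b^-1 a) = tr(a b^-1 a^3) tr(b) - tr(a b^-1 a^3 b) = x^4*y^2 - 2*x^3*y*z - 2*x^2*y^2 + x^2*z^2 + 3*x*y*z - x^2 - z^2 + 2
tr(b^-1 a^3 b^-1 a^-1) = tr(b^-1 a^3 b^-1) tr(a) - tr(b^-1 a^3 b^-1 a) = x^3*y*z - x^4 - x^2*z^2 - 2*x*y*z + 4*x^2 + z^2 - 2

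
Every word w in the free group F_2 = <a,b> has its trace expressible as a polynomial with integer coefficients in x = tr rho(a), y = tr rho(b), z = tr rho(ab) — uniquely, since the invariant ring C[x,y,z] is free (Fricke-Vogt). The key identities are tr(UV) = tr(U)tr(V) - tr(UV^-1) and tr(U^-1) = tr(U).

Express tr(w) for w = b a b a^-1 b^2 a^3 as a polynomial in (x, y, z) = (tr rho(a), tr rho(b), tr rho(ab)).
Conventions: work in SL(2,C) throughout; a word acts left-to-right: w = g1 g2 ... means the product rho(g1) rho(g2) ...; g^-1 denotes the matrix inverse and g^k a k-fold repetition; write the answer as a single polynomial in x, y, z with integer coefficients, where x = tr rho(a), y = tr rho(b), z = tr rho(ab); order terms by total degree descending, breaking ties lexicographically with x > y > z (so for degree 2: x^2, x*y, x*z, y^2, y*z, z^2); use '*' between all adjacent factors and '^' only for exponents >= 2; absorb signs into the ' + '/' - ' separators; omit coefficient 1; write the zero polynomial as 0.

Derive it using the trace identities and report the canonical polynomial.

tr(b a b a) = tr(a b) tr(a b) - tr(1)   [split at a repeated a] = z^2 - 2
tr(b a b) = tr(b) tr(a b) - tr(a)   [square of b] = y*z - x
tr(a^2 b a b) = tr(a) tr(b a b a) - tr(b a b)   [square of a] = x*z^2 - y*z - x
tr(a b a) = tr(a) tr(b a) - tr(b)   [square of a] = x*z - y
tr(a^2 b a) = tr(a) tr(a b a) - tr(a b)   [square of a] = x^2*z - x*y - z
tr(a b a b^2 a) = tr(b) tr(a^2 b a b) - tr(a^2 b a)   [square of b] = x*y*z^2 - x^2*z - y^2*z + z
tr(a b a b^2) = tr(b) tr(a b a b) - tr(a b a)   [square of b] = y*z^2 - x*z - y
tr(a^3 b a b^2) = tr(a) tr(a b a b^2 a) - tr(a b a b^2)   [square of a] = x^2*y*z^2 - x^3*z - x*y^2*z - y*z^2 + 2*x*z + y
tr(a^3 b a b) = tr(a) tr(a b a b a) - tr(a b a b)   [square of a] = x^2*z^2 - x*y*z - x^2 - z^2 + 2
tr(b^2 a^3 b a b) = tr(b) tr(a^3 b a b^2) - tr(a^3 b a b)   [square of b] = x^2*y^2*z^2 - x^3*y*z - x*y^3*z - x^2*z^2 - y^2*z^2 + 3*x*y*z + x^2 + y^2 + z^2 - 2
tr(a b a b a b) = tr(b a b a) tr(b a) - tr(a b)   [split at a repeated b] = z^3 - 3*z
tr(b a b a b^2 a) = tr(b) tr(a b a b a b) - tr(a b a b a)   [square of b] = y*z^3 - x*z^2 - 2*y*z + x
tr(b a b a b^2) = tr(b) tr(b a b a b) - tr(b a b a)   [square of b] = y^2*z^2 - x*y*z - y^2 - z^2 + 2
tr(b a b a b^2 a^2) = tr(a) tr(b a b a b^2 a) - tr(b a b a b^2)   [square of a] = x*y*z^3 - x^2*z^2 - y^2*z^2 - x*y*z + x^2 + y^2 + z^2 - 2
tr(b^2 a^3 b a b a) = tr(a) tr(b a b a b^2 a^2) - tr(b a b a b^2 a)   [square of a] = x^2*y*z^3 - x^3*z^2 - x*y^2*z^2 - x^2*y*z - y*z^3 + x^3 + x*y^2 + 2*x*z^2 + 2*y*z - 3*x
tr(b a b a^-1 b^2 a^3) = tr(b^2 a^3 b a b) tr(a) - tr(b^2 a^3 b a b a)   [inverse elimination on a] = x^3*y^2*z^2 - x^4*y*z - x^2*y^3*z - x^2*y*z^3 + 4*x^2*y*z + y*z^3 - x*z^2 - 2*y*z + x

x^3*y^2*z^2 - x^4*y*z - x^2*y^3*z - x^2*y*z^3 + 4*x^2*y*z + y*z^3 - x*z^2 - 2*y*z + x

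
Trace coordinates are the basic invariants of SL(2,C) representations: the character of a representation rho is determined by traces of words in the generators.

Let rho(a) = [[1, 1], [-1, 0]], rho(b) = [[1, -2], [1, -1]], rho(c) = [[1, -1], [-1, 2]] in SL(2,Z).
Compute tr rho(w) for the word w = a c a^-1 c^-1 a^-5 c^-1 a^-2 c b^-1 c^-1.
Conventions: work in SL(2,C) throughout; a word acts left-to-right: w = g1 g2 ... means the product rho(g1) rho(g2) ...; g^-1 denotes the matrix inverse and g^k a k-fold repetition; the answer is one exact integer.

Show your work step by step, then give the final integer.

rho(a) = [[1, 1], [-1, 0]]
... * rho(c) = [[1, -1], [-1, 2]]  ->  [[0, 1], [-1, 1]]
... * rho(a^-1) = [[0, -1], [1, 1]]  ->  [[1, 1], [1, 2]]
... * rho(c^-1) = [[2, 1], [1, 1]]  ->  [[3, 2], [4, 3]]
... * rho(a^-1) = [[0, -1], [1, 1]]  ->  [[2, -1], [3, -1]]
... * rho(a^-1) = [[0, -1], [1, 1]]  ->  [[-1, -3], [-1, -4]]
... * rho(a^-1) = [[0, -1], [1, 1]]  ->  [[-3, -2], [-4, -3]]
... * rho(a^-1) = [[0, -1], [1, 1]]  ->  [[-2, 1], [-3, 1]]
... * rho(a^-1) = [[0, -1], [1, 1]]  ->  [[1, 3], [1, 4]]
... * rho(c^-1) = [[2, 1], [1, 1]]  ->  [[5, 4], [6, 5]]
... * rho(a^-1) = [[0, -1], [1, 1]]  ->  [[4, -1], [5, -1]]
... * rho(a^-1) = [[0, -1], [1, 1]]  ->  [[-1, -5], [-1, -6]]
... * rho(c) = [[1, -1], [-1, 2]]  ->  [[4, -9], [5, -11]]
... * rho(b^-1) = [[-1, 2], [-1, 1]]  ->  [[5, -1], [6, -1]]
... * rho(c^-1) = [[2, 1], [1, 1]]  ->  [[9, 4], [11, 5]]
tr = 9 + 5 = 14

14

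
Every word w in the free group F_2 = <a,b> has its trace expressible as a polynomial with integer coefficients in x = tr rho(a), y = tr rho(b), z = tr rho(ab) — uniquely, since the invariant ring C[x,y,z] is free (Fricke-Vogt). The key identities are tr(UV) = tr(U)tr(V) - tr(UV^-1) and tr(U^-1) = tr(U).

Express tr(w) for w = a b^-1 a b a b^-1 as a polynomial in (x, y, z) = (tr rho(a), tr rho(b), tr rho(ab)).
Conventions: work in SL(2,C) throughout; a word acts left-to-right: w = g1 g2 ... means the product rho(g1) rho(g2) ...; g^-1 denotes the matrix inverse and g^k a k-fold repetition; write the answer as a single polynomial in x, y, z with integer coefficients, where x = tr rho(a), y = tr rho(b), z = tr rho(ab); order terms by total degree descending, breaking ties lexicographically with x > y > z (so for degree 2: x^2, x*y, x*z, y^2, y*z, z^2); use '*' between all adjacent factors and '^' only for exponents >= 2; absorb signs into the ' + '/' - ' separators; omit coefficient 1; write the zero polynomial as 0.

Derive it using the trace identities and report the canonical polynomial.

x^2*y^2*z - x*y^3 - 2*x*y*z^2 + y^2*z + z^3 + 2*x*y - 3*z

so tr(a b a) = tr(a) tr(b a) - tr(b) = x*z - y
so tr(a b a^2) = tr(a) tr(a b a) - tr(a b) = x^2*z - x*y - z
tr(b a b a) = tr(a b) tr(a b) - tr(1)   [split at repeated a] = z^2 - 2
tr(b a b) = tr(b) tr(a b) - tr(a) = y*z - x
tr(a b a^2 b) = tr(a) tr(b a b a) - tr(b a b) = x*z^2 - y*z - x
tr(a b^-1 a b a) = tr(a b a^2) tr(b) - tr(a b a^2 b) = x^2*y*z - x*y^2 - x*z^2 + x
so tr(a b a b a b) = tr(a b a b) tr(a b) - tr(b a)   [split at repeated a] = z^3 - 3*z
reduce: tr(a b^-1 a b a b) = tr(a b a b a) tr(b) - tr(a b a b a b) = x*y*z^2 - y^2*z - z^3 - x*y + 3*z
tr(a b^-1 a b a b^-1) = tr(a b^-1 a b a) tr(b) - tr(a b^-1 a b a b) = x^2*y^2*z - x*y^3 - 2*x*y*z^2 + y^2*z + z^3 + 2*x*y - 3*z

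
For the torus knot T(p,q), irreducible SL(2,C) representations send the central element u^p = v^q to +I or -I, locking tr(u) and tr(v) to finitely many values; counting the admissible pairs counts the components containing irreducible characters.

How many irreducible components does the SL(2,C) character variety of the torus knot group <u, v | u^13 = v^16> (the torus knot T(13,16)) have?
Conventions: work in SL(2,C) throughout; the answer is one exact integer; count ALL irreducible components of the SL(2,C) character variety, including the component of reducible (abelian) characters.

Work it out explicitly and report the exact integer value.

91

In the torus knot group T(13,16), u^13 = v^16 is central, so an irreducible representation sends it to +I or -I (Schur).
So on each irreducible component the traces are pinned: tr(u) = 2*cos(pi*alpha/13) with 1 <= alpha <= 12, tr(v) = 2*cos(pi*beta/16) with 1 <= beta <= 15.
u^13 = (-1)^alpha I and v^16 = (-1)^beta I must agree, so alpha and beta have equal parity.
Enumerate parity-matched pairs: 6*8 odd-odd plus 6*7 even-even gives 90.
components with irreducible characters: 90; plus the single component of reducible (abelian) characters: total 91.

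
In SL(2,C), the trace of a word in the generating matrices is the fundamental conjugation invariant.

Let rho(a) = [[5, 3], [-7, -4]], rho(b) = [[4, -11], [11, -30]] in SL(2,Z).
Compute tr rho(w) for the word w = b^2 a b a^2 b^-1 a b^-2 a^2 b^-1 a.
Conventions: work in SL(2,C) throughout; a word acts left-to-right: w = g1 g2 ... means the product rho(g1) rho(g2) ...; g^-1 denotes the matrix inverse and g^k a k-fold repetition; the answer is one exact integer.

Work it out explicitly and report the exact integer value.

rho(b) = [[4, -11], [11, -30]]
... * rho(b) = [[4, -11], [11, -30]]  ->  [[-105, 286], [-286, 779]]
... * rho(a) = [[5, 3], [-7, -4]]  ->  [[-2527, -1459], [-6883, -3974]]
... * rho(b) = [[4, -11], [11, -30]]  ->  [[-26157, 71567], [-71246, 194933]]
... * rho(a) = [[5, 3], [-7, -4]]  ->  [[-631754, -364739], [-1720761, -993470]]
... * rho(a) = [[5, 3], [-7, -4]]  ->  [[-605597, -436306], [-1649515, -1188403]]
... * rho(b^-1) = [[-30, 11], [-11, 4]]  ->  [[22967276, -8406791], [62557883, -22898277]]
... * rho(a) = [[5, 3], [-7, -4]]  ->  [[173683917, 102528992], [473077354, 279266757]]
... * rho(b^-1) = [[-30, 11], [-11, 4]]  ->  [[-6338336422, 2320639055], [-17264254947, 6320917922]]
... * rho(b^-1) = [[-30, 11], [-11, 4]]  ->  [[164623063055, -60439144422], [448397551268, -164623132729]]
... * rho(a) = [[5, 3], [-7, -4]]  ->  [[1246189326229, 735625766853], [3394349685443, 2003685184720]]
... * rho(a) = [[5, 3], [-7, -4]]  ->  [[1081566263174, 796064911275], [2945952134175, 2168308317449]]
... * rho(b^-1) = [[-30, 11], [-11, 4]]  ->  [[-41203701919245, 15081488540014], [-112229955517189, 41078706745721]]
... * rho(a) = [[5, 3], [-7, -4]]  ->  [[-311588929376323, -183937059917791], [-848700724805992, -501004693534451]]
tr = -311588929376323 + -501004693534451 = -812593622910774

-812593622910774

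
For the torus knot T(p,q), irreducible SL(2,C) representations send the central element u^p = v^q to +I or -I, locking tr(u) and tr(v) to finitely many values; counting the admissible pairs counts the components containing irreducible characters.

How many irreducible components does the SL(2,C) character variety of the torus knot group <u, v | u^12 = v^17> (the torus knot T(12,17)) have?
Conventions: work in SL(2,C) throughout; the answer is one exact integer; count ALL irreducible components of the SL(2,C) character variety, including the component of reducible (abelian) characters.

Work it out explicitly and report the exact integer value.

89

In the torus knot group T(12,17), u^12 = v^17 is central, so an irreducible representation sends it to +I or -I (Schur).
So on each irreducible component the traces are pinned: tr(u) = 2*cos(pi*alpha/12) with 1 <= alpha <= 11, tr(v) = 2*cos(pi*beta/17) with 1 <= beta <= 16.
The two central values (-1)^alpha I and (-1)^beta I must be the same matrix, so alpha and beta share a parity.
Enumerate parity-matched pairs: 6*8 odd-odd plus 5*8 even-even gives 88.
Total: 88 irreducible-character components + 1 reducible (abelian) component = 89.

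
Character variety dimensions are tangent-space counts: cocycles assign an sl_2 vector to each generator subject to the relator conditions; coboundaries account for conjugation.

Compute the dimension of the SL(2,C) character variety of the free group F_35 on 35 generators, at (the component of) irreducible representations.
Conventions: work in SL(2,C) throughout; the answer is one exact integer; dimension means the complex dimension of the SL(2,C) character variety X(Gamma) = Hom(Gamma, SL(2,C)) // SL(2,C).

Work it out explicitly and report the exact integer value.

Here Gamma is free of rank 35 — no relator constrains a cocycle.
A cocycle picks one sl_2 vector per generator freely, giving dim Z^1 = 3*35 = 105.
dim B^1 = 3: the coboundary map is injective because an irreducible image has centralizer 0 in sl_2.
Therefore dim X = 105 - 3 = 102.

102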